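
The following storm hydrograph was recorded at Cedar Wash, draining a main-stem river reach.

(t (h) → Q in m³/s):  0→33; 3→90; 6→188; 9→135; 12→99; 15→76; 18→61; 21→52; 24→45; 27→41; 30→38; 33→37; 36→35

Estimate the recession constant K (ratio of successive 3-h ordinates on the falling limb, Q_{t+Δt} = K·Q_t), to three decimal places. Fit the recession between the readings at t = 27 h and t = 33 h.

K ≈ 0.950

Using the recession-limb readings at t = 27 h and t = 33 h: Q falls from 41 to 37 m³/s over 2 intervals.
K = (Q₂/Q₁)^(1/2) = (37/41)^(1/2) = 0.950.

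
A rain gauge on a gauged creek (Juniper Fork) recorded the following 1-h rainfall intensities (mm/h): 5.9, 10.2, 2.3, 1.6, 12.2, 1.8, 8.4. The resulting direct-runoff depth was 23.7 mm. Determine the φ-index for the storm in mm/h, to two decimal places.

Only the 4 blocks with intensity above φ contribute runoff: 5.9, 10.2, 12.2, 8.4 mm/h.
Σ(I−φ)·Δt = d  ⇒  (5.9+10.2+12.2+8.4 − 4φ)·1 = 23.7
φ = (36.70 − 23.7/1) / 4 = 3.25 mm/h.

φ ≈ 3.25 mm/h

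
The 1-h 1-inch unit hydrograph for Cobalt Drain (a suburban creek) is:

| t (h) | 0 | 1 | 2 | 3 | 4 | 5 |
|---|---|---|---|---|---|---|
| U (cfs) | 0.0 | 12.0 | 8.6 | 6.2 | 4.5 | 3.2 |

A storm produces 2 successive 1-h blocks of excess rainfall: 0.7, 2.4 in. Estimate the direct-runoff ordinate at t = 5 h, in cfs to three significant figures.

Q ≈ 13.0 cfs

By discrete convolution, Q_j = Σ (P_i / 1 in) · U_{j−i}.
At t = 5 h (j=5): Q = (0.7/1)·3.2 + (2.4/1)·4.5 = 13.0 cfs.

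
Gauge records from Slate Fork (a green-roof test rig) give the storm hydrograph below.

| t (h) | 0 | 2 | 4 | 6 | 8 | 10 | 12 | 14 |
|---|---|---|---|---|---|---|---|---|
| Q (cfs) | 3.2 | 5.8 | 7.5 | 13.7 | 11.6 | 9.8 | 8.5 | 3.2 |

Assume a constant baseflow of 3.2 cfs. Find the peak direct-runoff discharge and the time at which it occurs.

Subtracting baseflow gives direct-runoff ordinates: 0.0, 2.6, 4.3, 10.5, 8.4, 6.6, 5.3, 0.0 cfs.
The maximum is 10.5 cfs, occurring at the reading for t = 6 h.

Q_p = 10.5 cfs at t = 6 h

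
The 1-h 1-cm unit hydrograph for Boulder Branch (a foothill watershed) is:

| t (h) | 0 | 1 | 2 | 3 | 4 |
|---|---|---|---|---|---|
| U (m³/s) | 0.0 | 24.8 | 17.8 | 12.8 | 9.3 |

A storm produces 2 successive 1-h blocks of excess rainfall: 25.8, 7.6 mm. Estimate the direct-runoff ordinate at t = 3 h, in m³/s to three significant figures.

Q ≈ 46.6 m³/s

By discrete convolution, Q_j = Σ (P_i / 10 mm) · U_{j−i}.
At t = 3 h (j=3): Q = (25.8/10)·12.8 + (7.6/10)·17.8 = 46.6 m³/s.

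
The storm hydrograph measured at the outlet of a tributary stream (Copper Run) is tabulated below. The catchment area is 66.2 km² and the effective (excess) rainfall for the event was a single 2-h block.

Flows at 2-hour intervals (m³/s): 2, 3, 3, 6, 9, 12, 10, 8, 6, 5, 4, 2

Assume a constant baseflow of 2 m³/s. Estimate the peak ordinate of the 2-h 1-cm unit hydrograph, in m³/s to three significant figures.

U_p ≈ 20.0 m³/s

Direct runoff: 0.0, 1.0, 1.0, 4.0, 7.0, 10.0, 8.0, 6.0, 4.0, 3.0, 2.0, 0.0 m³/s; ΣQ_DR = 46.00 m³/s, peak = 10.0 m³/s.
Runoff depth d = ΣQ_DR·Δt / A = 46.00 × 7200 / (66.2 km²) = 5.003 mm.
The 1-cm UH is the DRH scaled by (10 mm)/d, so U_p = 10.0 × 10/5.003 = 20.0 m³/s.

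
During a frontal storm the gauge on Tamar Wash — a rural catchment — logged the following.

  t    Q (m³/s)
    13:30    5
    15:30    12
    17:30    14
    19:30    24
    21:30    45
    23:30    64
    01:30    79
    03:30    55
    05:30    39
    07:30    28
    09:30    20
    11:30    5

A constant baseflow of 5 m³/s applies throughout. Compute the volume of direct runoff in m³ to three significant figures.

Direct-runoff ordinates (Q − Q_b): 0.0, 7.0, 9.0, 19.0, 40.0, 59.0, 74.0, 50.0, 34.0, 23.0, 15.0, 0.0 m³/s.
ΣQ_DR = 330.0 m³/s.
With Δt = 2 h = 7200 s, V = ΣQ_DR · Δt = 330.0 × 7200 = 2.38 × 10^6 m³.

V ≈ 2.38 × 10^6 m³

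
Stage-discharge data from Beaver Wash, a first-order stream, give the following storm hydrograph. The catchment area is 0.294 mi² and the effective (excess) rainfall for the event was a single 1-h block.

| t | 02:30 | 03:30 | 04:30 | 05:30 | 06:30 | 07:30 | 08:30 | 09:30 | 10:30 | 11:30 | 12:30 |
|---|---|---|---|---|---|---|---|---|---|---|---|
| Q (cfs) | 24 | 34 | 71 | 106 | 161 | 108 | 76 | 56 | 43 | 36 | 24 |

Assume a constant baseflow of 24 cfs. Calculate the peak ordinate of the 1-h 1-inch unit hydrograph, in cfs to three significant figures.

U_p ≈ 54.7 cfs

Direct runoff: 0.0, 10.0, 47.0, 82.0, 137.0, 84.0, 52.0, 32.0, 19.0, 12.0, 0.0 cfs; ΣQ_DR = 475.0 cfs, peak = 137.0 cfs.
Runoff depth d = ΣQ_DR·Δt / A = 475.0 × 3600 / (0.294 mi²) = 2.504 in.
The 1-inch UH is the DRH scaled by (1 in)/d, so U_p = 137.0 × 1/2.504 = 54.7 cfs.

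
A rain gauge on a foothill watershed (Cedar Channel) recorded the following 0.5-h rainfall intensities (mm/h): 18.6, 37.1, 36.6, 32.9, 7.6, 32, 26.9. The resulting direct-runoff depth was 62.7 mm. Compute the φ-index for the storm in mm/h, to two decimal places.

φ ≈ 9.78 mm/h

Only the 6 blocks with intensity above φ contribute runoff: 18.6, 37.1, 36.6, 32.9, 32, 26.9 mm/h.
Σ(I−φ)·Δt = d  ⇒  (18.6+37.1+36.6+32.9+32+26.9 − 6φ)·0.5 = 62.7
φ = (184.1 − 62.7/0.5) / 6 = 9.78 mm/h.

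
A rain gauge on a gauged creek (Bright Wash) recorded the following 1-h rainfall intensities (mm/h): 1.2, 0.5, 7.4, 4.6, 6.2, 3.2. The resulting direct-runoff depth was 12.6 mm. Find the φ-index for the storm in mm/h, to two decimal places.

φ ≈ 2.20 mm/h

Only the 4 blocks with intensity above φ contribute runoff: 7.4, 4.6, 6.2, 3.2 mm/h.
Σ(I−φ)·Δt = d  ⇒  (7.4+4.6+6.2+3.2 − 4φ)·1 = 12.6
φ = (21.40 − 12.6/1) / 4 = 2.20 mm/h.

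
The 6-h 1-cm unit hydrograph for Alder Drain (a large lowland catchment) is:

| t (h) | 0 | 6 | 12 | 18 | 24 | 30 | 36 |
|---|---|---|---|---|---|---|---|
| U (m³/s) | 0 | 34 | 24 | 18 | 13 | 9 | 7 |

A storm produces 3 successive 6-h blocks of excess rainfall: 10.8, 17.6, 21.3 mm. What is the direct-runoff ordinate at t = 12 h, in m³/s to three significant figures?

By discrete convolution, Q_j = Σ (P_i / 10 mm) · U_{j−i}.
At t = 12 h (j=2): Q = (10.8/10)·24 + (17.6/10)·34 + (21.3/10)·0 = 85.8 m³/s.

Q ≈ 85.8 m³/s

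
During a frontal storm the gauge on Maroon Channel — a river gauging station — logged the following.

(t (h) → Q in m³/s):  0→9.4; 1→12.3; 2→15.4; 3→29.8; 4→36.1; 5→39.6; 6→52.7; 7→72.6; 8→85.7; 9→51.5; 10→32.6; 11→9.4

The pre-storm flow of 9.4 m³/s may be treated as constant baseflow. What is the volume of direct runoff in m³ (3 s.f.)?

Direct-runoff ordinates (Q − Q_b): 0.0, 2.9, 6.0, 20.4, 26.7, 30.2, 43.3, 63.2, 76.3, 42.1, 23.2, 0.0 m³/s.
ΣQ_DR = 334.3 m³/s.
With Δt = 1 h = 3600 s, V = ΣQ_DR · Δt = 334.3 × 3600 = 1.20 × 10^6 m³.

V ≈ 1.20 × 10^6 m³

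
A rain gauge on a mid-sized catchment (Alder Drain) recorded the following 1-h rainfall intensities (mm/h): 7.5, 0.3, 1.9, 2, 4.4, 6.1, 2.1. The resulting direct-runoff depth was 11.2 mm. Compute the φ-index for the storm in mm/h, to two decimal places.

φ ≈ 2.27 mm/h

Only the 3 blocks with intensity above φ contribute runoff: 7.5, 4.4, 6.1 mm/h.
Σ(I−φ)·Δt = d  ⇒  (7.5+4.4+6.1 − 3φ)·1 = 11.2
φ = (18.00 − 11.2/1) / 3 = 2.27 mm/h.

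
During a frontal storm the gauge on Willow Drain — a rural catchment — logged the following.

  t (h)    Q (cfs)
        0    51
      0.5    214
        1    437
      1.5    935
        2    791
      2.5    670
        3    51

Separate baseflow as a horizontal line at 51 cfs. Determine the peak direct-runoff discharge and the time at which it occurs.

Subtracting baseflow gives direct-runoff ordinates: 0.0, 163.0, 386.0, 884.0, 740.0, 619.0, 0.0 cfs.
The maximum is 884.0 cfs, occurring at the reading for t = 1.5 h.

Q_p = 884.0 cfs at t = 1.5 h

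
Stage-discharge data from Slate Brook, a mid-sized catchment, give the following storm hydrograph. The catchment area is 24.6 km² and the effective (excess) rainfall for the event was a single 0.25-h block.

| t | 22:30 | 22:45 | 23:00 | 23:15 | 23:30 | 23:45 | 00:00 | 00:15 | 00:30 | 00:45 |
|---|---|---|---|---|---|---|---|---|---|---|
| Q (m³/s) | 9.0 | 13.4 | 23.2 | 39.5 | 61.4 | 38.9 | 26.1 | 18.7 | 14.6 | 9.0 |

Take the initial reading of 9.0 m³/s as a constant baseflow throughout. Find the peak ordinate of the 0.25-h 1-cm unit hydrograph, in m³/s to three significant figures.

U_p ≈ 87.4 m³/s

Direct runoff: 0.0, 4.4, 14.2, 30.5, 52.4, 29.9, 17.1, 9.7, 5.6, 0.0 m³/s; ΣQ_DR = 163.8 m³/s, peak = 52.4 m³/s.
Runoff depth d = ΣQ_DR·Δt / A = 163.8 × 900 / (24.6 km²) = 5.993 mm.
The 1-cm UH is the DRH scaled by (10 mm)/d, so U_p = 52.4 × 10/5.993 = 87.4 m³/s.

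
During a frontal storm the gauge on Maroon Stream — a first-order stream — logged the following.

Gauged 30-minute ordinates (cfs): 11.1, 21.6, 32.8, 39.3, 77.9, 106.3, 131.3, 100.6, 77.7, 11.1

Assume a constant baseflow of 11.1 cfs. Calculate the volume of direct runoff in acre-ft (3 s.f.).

Direct-runoff ordinates (Q − Q_b): 0.0, 10.5, 21.7, 28.2, 66.8, 95.2, 120.2, 89.5, 66.6, 0.0 cfs.
ΣQ_DR = 498.7 cfs.
With Δt = 0.5 h = 1800 s, V = ΣQ_DR · Δt = 498.7 × 1800 = 8.98 × 10^5 ft³ = 20.6 acre-ft.

V ≈ 20.6 acre-ft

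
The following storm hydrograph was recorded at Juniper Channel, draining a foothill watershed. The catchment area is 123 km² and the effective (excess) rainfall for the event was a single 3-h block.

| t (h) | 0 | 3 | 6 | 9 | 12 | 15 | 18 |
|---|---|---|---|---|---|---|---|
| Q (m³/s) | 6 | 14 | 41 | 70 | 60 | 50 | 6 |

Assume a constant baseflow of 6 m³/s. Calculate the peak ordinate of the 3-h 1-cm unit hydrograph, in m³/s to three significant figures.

U_p ≈ 35.6 m³/s

Direct runoff: 0.0, 8.0, 35.0, 64.0, 54.0, 44.0, 0.0 m³/s; ΣQ_DR = 205.0 m³/s, peak = 64.0 m³/s.
Runoff depth d = ΣQ_DR·Δt / A = 205.0 × 10800 / (123 km²) = 18.00 mm.
The 1-cm UH is the DRH scaled by (10 mm)/d, so U_p = 64.0 × 10/18.00 = 35.6 m³/s.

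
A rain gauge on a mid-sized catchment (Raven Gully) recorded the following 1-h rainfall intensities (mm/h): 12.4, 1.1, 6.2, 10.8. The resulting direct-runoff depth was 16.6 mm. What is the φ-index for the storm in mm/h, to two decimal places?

Only the 3 blocks with intensity above φ contribute runoff: 12.4, 6.2, 10.8 mm/h.
Σ(I−φ)·Δt = d  ⇒  (12.4+6.2+10.8 − 3φ)·1 = 16.6
φ = (29.40 − 16.6/1) / 3 = 4.27 mm/h.

φ ≈ 4.27 mm/h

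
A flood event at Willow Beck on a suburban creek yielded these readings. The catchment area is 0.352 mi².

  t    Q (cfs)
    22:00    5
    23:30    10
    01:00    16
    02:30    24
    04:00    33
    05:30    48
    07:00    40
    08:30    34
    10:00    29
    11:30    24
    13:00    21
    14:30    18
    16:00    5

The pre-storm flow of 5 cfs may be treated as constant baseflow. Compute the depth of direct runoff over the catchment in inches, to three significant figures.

d ≈ 1.60 in

Direct runoff: 0.0, 5.0, 11.0, 19.0, 28.0, 43.0, 35.0, 29.0, 24.0, 19.0, 16.0, 13.0, 0.0 cfs; ΣQ_DR = 242.0 cfs.
V = ΣQ_DR · Δt = 242.0 × 5400 s = 1.307 × 10^6 ft³.
Over A = 0.352 mi², depth = V / A = 1.60 in.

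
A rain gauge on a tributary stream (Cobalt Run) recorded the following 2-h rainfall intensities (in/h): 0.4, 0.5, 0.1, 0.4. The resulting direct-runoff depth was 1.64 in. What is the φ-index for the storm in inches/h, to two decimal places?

Only the 3 blocks with intensity above φ contribute runoff: 0.4, 0.5, 0.4 in/h.
Σ(I−φ)·Δt = d  ⇒  (0.4+0.5+0.4 − 3φ)·2 = 1.64
φ = (1.300 − 1.64/2) / 3 = 0.16 in/h.

φ ≈ 0.16 in/h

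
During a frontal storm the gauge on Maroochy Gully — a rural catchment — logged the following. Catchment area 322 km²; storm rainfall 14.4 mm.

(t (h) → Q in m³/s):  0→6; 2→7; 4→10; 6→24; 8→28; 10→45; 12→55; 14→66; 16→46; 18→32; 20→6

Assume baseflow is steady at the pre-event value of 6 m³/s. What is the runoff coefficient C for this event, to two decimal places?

ΣQ_DR = 259.0 m³/s; V = ΣQ_DR·Δt = 1.865 × 10^6 m³.
Runoff depth d = V / A = 5.791 mm.
C = d / P = 5.791 / 14.4 = 0.40.

C ≈ 0.40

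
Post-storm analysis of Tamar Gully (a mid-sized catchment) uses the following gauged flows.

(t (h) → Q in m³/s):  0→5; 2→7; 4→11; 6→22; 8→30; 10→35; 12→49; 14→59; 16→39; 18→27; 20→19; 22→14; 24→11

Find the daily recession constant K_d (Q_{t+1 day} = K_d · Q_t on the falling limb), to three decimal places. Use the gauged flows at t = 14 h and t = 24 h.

K_d ≈ 0.018

Between t = 14 h and t = 24 h the flow falls from 59 to 11 m³/s over 5×2 h = 10 h.
Per-interval ratio K = (11/59)^(1/5) = 0.7147; K_d = K^(24/2) = 0.018.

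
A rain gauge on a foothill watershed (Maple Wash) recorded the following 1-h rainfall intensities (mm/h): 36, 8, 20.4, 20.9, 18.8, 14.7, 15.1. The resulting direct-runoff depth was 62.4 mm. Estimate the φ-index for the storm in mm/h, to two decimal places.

Only the 6 blocks with intensity above φ contribute runoff: 36, 20.4, 20.9, 18.8, 14.7, 15.1 mm/h.
Σ(I−φ)·Δt = d  ⇒  (36+20.4+20.9+18.8+14.7+15.1 − 6φ)·1 = 62.4
φ = (125.9 − 62.4/1) / 6 = 10.58 mm/h.

φ ≈ 10.58 mm/h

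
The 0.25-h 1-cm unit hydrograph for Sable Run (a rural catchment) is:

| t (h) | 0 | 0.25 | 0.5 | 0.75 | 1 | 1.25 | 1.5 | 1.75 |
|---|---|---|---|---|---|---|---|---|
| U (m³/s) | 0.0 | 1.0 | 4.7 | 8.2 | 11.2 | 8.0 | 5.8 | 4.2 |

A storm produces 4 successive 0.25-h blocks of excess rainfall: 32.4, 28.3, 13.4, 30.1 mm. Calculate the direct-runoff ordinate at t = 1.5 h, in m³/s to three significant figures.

By discrete convolution, Q_j = Σ (P_i / 10 mm) · U_{j−i}.
At t = 1.5 h (j=6): Q = (32.4/10)·5.8 + (28.3/10)·8.0 + (13.4/10)·11.2 + (30.1/10)·8.2 = 81.1 m³/s.

Q ≈ 81.1 m³/s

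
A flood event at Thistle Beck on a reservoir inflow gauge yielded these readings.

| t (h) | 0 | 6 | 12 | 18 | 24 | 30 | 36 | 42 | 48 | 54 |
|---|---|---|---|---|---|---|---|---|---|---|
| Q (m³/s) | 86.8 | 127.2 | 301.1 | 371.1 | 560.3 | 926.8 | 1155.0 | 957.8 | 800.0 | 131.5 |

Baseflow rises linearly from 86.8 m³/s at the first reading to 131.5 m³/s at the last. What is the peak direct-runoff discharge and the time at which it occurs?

Subtracting baseflow gives direct-runoff ordinates: 0.00, 35.43, 204.37, 269.40, 453.63, 815.17, 1038.40, 836.23, 673.47, 0.00 m³/s.
The maximum is 1038.40 m³/s, occurring at the reading for t = 36 h.

Q_p = 1038.40 m³/s at t = 36 h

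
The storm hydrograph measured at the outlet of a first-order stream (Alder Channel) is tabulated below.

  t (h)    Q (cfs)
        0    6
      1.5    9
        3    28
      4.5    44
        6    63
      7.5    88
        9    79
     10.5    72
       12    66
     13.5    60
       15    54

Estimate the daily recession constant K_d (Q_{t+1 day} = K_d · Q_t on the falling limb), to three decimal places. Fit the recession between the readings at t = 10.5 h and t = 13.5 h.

K_d ≈ 0.233

Between t = 10.5 h and t = 13.5 h the flow falls from 72 to 60 cfs over 2×1.5 h = 3 h.
Per-interval ratio K = (60/72)^(1/2) = 0.9129; K_d = K^(24/1.5) = 0.233.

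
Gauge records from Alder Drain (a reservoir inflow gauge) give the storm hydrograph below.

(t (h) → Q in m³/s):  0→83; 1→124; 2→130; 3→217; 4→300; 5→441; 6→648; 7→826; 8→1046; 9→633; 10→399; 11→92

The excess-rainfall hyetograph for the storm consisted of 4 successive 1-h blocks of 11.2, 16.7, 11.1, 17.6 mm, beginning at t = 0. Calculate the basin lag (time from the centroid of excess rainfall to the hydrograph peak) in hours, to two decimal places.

t_L ≈ 5.88 h

Centroid of excess rainfall: t_c = Σ P_i·t̄_i / ΣP_i = 2.1201 h (block centres at 0.5, 1.5, 2.5, 3.5 h).
Hydrograph peak occurs at t = 8 h, so basin lag t_L = 8 − 2.1201 = 5.88 h.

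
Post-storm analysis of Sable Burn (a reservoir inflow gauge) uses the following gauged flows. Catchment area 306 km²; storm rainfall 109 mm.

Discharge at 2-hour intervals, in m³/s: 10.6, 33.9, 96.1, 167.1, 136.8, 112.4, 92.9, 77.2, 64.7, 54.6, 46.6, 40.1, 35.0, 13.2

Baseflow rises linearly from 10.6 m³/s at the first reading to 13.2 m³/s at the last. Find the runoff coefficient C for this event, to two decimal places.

C ≈ 0.18

ΣQ_DR = 814.6 m³/s; V = ΣQ_DR·Δt = 5.865 × 10^6 m³.
Runoff depth d = V / A = 19.17 mm.
C = d / P = 19.17 / 109 = 0.18.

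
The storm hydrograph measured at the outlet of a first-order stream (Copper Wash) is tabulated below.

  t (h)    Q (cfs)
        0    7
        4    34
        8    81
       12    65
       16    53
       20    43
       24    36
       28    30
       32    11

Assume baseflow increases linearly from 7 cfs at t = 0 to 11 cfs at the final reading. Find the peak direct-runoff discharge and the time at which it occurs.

Q_p = 73.00 cfs at t = 8 h

Subtracting baseflow gives direct-runoff ordinates: 0.00, 26.50, 73.00, 56.50, 44.00, 33.50, 26.00, 19.50, 0.00 cfs.
The maximum is 73.00 cfs, occurring at the reading for t = 8 h.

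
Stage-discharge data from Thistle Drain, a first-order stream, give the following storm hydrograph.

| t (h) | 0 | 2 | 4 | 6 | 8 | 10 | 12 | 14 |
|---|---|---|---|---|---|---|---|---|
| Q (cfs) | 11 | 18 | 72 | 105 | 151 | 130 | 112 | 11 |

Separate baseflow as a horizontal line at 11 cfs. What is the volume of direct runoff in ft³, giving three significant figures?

V ≈ 3.76 × 10^6 ft³

Direct-runoff ordinates (Q − Q_b): 0.0, 7.0, 61.0, 94.0, 140.0, 119.0, 101.0, 0.0 cfs.
ΣQ_DR = 522.0 cfs.
With Δt = 2 h = 7200 s, V = ΣQ_DR · Δt = 522.0 × 7200 = 3.76 × 10^6 ft³.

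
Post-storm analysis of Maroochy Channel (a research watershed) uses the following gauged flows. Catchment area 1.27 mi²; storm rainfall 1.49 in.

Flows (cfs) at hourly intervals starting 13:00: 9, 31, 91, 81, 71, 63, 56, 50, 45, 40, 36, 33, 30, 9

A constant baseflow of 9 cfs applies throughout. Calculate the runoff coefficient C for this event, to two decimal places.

C ≈ 0.43

ΣQ_DR = 519.0 cfs; V = ΣQ_DR·Δt = 1.868 × 10^6 ft³.
Runoff depth d = V / A = 0.6333 in.
C = d / P = 0.6333 / 1.49 = 0.43.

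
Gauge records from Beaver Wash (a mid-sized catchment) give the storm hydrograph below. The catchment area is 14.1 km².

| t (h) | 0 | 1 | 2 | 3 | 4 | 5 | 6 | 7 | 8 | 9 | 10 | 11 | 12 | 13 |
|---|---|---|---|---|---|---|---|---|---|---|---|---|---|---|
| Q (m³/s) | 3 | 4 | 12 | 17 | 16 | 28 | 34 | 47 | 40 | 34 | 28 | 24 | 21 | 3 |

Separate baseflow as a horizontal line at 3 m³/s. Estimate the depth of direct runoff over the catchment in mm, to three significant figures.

Direct runoff: 0.0, 1.0, 9.0, 14.0, 13.0, 25.0, 31.0, 44.0, 37.0, 31.0, 25.0, 21.0, 18.0, 0.0 m³/s; ΣQ_DR = 269.0 m³/s.
V = ΣQ_DR · Δt = 269.0 × 3600 s = 9.684 × 10^5 m³.
Over A = 14.1 km², depth = V / A = 68.7 mm.

d ≈ 68.7 mm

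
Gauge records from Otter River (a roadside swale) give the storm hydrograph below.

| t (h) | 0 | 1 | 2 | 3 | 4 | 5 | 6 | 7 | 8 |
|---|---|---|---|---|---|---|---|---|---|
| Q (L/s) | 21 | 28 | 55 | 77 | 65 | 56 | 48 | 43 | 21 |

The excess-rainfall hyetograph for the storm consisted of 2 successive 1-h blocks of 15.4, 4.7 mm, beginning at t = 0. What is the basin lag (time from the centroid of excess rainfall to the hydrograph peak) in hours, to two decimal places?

Centroid of excess rainfall: t_c = Σ P_i·t̄_i / ΣP_i = 0.7338 h (block centres at 0.5, 1.5 h).
Hydrograph peak occurs at t = 3 h, so basin lag t_L = 3 − 0.7338 = 2.27 h.

t_L ≈ 2.27 h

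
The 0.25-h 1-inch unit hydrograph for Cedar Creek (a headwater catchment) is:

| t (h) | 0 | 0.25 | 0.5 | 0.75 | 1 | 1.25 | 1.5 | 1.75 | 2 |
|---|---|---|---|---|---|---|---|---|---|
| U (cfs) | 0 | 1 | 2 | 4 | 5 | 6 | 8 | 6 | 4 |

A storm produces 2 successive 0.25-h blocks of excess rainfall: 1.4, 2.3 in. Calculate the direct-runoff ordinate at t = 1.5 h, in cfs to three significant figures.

By discrete convolution, Q_j = Σ (P_i / 1 in) · U_{j−i}.
At t = 1.5 h (j=6): Q = (1.4/1)·8 + (2.3/1)·6 = 25.0 cfs.

Q ≈ 25.0 cfs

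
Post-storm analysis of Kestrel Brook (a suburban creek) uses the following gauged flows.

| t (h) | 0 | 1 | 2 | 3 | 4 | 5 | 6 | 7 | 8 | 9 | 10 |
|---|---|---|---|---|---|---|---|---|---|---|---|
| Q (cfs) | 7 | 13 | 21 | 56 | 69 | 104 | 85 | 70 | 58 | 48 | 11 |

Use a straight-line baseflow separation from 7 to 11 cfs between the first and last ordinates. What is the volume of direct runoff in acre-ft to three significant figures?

Direct-runoff ordinates (Q − Q_b): 0.00, 5.60, 13.20, 47.80, 60.40, 95.00, 75.60, 60.20, 47.80, 37.40, 0.00 cfs.
ΣQ_DR = 443.0 cfs.
With Δt = 1 h = 3600 s, V = ΣQ_DR · Δt = 443.0 × 3600 = 1.59 × 10^6 ft³ = 36.6 acre-ft.

V ≈ 36.6 acre-ft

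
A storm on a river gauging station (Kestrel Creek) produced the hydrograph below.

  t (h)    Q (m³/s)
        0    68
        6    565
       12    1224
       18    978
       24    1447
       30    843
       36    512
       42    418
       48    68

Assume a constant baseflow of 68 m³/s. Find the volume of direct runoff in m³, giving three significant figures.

Direct-runoff ordinates (Q − Q_b): 0.0, 497.0, 1156.0, 910.0, 1379.0, 775.0, 444.0, 350.0, 0.0 m³/s.
ΣQ_DR = 5511 m³/s.
With Δt = 6 h = 21600 s, V = ΣQ_DR · Δt = 5511 × 21600 = 1.19 × 10^8 m³.

V ≈ 1.19 × 10^8 m³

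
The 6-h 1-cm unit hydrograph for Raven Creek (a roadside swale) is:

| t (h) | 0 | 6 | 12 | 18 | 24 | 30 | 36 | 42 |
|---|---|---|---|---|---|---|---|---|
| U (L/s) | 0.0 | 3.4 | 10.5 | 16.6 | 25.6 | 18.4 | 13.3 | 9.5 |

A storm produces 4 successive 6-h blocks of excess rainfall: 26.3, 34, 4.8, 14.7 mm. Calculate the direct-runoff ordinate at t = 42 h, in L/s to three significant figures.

Q ≈ 117 L/s

By discrete convolution, Q_j = Σ (P_i / 10 mm) · U_{j−i}.
At t = 42 h (j=7): Q = (26.3/10)·9.5 + (34/10)·13.3 + (4.8/10)·18.4 + (14.7/10)·25.6 = 117 L/s.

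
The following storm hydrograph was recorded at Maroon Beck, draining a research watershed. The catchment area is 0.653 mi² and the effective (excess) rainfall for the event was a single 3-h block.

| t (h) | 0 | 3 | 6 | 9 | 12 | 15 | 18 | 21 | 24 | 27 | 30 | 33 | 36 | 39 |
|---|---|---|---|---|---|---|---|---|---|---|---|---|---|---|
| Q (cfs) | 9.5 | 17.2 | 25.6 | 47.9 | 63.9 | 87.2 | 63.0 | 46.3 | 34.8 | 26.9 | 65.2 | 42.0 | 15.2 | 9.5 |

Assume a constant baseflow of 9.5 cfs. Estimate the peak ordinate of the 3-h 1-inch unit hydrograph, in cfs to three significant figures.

Direct runoff: 0.0, 7.7, 16.1, 38.4, 54.4, 77.7, 53.5, 36.8, 25.3, 17.4, 55.7, 32.5, 5.7, 0.0 cfs; ΣQ_DR = 421.2 cfs, peak = 77.7 cfs.
Runoff depth d = ΣQ_DR·Δt / A = 421.2 × 10800 / (0.653 mi²) = 2.999 in.
The 1-inch UH is the DRH scaled by (1 in)/d, so U_p = 77.7 × 1/2.999 = 25.9 cfs.

U_p ≈ 25.9 cfs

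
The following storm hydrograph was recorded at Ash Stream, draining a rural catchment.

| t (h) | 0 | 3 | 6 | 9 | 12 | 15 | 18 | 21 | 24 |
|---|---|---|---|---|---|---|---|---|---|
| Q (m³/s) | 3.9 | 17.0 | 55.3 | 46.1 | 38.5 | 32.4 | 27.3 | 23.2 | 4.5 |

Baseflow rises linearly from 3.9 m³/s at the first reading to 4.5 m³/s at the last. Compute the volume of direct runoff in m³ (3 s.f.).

Direct-runoff ordinates (Q − Q_b): 0.00, 13.03, 51.25, 41.98, 34.30, 28.12, 22.95, 18.77, 0.00 m³/s.
ΣQ_DR = 210.4 m³/s.
With Δt = 3 h = 10800 s, V = ΣQ_DR · Δt = 210.4 × 10800 = 2.27 × 10^6 m³.

V ≈ 2.27 × 10^6 m³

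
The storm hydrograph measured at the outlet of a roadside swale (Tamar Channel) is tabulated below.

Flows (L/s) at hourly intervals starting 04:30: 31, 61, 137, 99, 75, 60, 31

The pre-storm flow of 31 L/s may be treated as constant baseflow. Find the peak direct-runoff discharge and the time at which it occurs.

Q_p = 106.0 L/s at t = 06:30

Subtracting baseflow gives direct-runoff ordinates: 0.0, 30.0, 106.0, 68.0, 44.0, 29.0, 0.0 L/s.
The maximum is 106.0 L/s, occurring at the reading for t = 06:30.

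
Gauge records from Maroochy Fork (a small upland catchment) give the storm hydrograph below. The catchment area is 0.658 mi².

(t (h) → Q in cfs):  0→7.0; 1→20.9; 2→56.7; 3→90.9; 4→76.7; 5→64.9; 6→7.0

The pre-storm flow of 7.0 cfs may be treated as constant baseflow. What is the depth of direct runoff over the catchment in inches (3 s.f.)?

Direct runoff: 0.0, 13.9, 49.7, 83.9, 69.7, 57.9, 0.0 cfs; ΣQ_DR = 275.1 cfs.
V = ΣQ_DR · Δt = 275.1 × 3600 s = 9.904 × 10^5 ft³.
Over A = 0.658 mi², depth = V / A = 0.648 in.

d ≈ 0.648 in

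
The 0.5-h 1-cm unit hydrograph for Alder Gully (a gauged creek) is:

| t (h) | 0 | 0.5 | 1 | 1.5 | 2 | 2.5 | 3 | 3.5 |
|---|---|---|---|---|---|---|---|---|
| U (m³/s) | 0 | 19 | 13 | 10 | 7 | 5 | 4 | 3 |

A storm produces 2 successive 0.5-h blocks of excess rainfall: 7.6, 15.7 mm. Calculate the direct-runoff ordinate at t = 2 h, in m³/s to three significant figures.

By discrete convolution, Q_j = Σ (P_i / 10 mm) · U_{j−i}.
At t = 2 h (j=4): Q = (7.6/10)·7 + (15.7/10)·10 = 21.0 m³/s.

Q ≈ 21.0 m³/s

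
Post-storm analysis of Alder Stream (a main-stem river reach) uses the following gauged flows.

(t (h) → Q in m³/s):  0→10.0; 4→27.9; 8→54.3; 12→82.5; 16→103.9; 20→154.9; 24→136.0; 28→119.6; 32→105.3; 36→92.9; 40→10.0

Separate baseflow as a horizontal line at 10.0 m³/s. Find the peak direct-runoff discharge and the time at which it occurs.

Subtracting baseflow gives direct-runoff ordinates: 0.0, 17.9, 44.3, 72.5, 93.9, 144.9, 126.0, 109.6, 95.3, 82.9, 0.0 m³/s.
The maximum is 144.9 m³/s, occurring at the reading for t = 20 h.

Q_p = 144.9 m³/s at t = 20 h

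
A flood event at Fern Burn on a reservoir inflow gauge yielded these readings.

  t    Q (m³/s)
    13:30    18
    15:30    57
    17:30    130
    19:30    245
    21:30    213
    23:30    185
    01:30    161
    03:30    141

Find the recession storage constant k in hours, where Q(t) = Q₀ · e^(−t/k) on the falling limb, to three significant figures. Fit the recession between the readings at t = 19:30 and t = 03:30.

On the falling limb, Q drops from 245 to 141 m³/s between t = 19:30 and t = 03:30 (Δt = 8 h).
k = −Δt / ln(Q₂/Q₁) = −8 / ln(141/245) = 14.5 h.

k ≈ 14.5 h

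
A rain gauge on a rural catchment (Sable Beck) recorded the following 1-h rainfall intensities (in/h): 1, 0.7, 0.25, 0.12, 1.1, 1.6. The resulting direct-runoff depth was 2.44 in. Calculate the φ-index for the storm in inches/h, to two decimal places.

Only the 4 blocks with intensity above φ contribute runoff: 1, 0.7, 1.1, 1.6 in/h.
Σ(I−φ)·Δt = d  ⇒  (1+0.7+1.1+1.6 − 4φ)·1 = 2.44
φ = (4.400 − 2.44/1) / 4 = 0.49 in/h.

φ ≈ 0.49 in/h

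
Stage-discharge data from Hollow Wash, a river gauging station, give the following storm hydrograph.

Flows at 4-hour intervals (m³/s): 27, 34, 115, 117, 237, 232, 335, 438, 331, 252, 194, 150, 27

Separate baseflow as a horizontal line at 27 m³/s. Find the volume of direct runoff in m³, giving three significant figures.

V ≈ 3.08 × 10^7 m³

Direct-runoff ordinates (Q − Q_b): 0.0, 7.0, 88.0, 90.0, 210.0, 205.0, 308.0, 411.0, 304.0, 225.0, 167.0, 123.0, 0.0 m³/s.
ΣQ_DR = 2138 m³/s.
With Δt = 4 h = 14400 s, V = ΣQ_DR · Δt = 2138 × 14400 = 3.08 × 10^7 m³.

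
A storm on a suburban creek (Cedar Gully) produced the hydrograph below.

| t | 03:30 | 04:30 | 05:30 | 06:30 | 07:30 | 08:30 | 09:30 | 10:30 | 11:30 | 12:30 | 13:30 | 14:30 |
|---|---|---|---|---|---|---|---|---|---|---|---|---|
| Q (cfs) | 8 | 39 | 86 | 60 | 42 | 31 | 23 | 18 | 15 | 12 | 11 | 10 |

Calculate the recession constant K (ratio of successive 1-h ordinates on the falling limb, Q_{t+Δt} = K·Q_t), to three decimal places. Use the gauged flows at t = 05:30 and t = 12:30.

Using the recession-limb readings at t = 05:30 and t = 12:30: Q falls from 86 to 12 cfs over 7 intervals.
K = (Q₂/Q₁)^(1/7) = (12/86)^(1/7) = 0.755.

K ≈ 0.755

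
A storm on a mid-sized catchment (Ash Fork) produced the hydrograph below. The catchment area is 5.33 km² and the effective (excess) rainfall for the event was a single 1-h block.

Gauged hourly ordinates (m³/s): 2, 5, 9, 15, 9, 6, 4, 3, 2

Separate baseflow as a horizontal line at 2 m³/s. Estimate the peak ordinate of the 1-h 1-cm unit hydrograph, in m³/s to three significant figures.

Direct runoff: 0.0, 3.0, 7.0, 13.0, 7.0, 4.0, 2.0, 1.0, 0.0 m³/s; ΣQ_DR = 37.00 m³/s, peak = 13.0 m³/s.
Runoff depth d = ΣQ_DR·Δt / A = 37.00 × 3600 / (5.33 km²) = 24.99 mm.
The 1-cm UH is the DRH scaled by (10 mm)/d, so U_p = 13.0 × 10/24.99 = 5.20 m³/s.

U_p ≈ 5.20 m³/s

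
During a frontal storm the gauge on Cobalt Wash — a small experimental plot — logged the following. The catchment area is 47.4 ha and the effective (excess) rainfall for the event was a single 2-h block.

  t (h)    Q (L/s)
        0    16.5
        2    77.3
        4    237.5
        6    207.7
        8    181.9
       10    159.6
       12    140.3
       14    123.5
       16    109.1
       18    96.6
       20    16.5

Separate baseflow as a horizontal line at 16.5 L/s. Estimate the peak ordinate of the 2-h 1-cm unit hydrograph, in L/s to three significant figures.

Direct runoff: 0.0, 60.8, 221.0, 191.2, 165.4, 143.1, 123.8, 107.0, 92.6, 80.1, 0.0 L/s; ΣQ_DR = 1185 L/s, peak = 221.0 L/s.
Runoff depth d = ΣQ_DR·Δt / A = 1185 × 7200 / (47.4 ha) = 18.00 mm.
The 1-cm UH is the DRH scaled by (10 mm)/d, so U_p = 221.0 × 10/18.00 = 123 L/s.

U_p ≈ 123 L/s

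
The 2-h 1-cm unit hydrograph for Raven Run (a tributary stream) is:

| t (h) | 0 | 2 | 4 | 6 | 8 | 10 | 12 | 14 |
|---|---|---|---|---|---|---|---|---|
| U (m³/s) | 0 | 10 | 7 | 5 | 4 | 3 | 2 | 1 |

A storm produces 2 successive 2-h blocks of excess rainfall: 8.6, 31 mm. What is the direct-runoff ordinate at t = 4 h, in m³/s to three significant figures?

Q ≈ 37.0 m³/s

By discrete convolution, Q_j = Σ (P_i / 10 mm) · U_{j−i}.
At t = 4 h (j=2): Q = (8.6/10)·7 + (31/10)·10 = 37.0 m³/s.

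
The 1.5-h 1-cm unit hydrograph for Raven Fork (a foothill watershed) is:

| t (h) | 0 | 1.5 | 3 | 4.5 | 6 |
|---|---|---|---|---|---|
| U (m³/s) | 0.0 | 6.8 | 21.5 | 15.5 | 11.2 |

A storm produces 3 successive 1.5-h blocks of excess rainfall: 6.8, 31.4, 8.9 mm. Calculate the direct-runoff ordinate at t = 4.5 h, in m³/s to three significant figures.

Q ≈ 84.1 m³/s

By discrete convolution, Q_j = Σ (P_i / 10 mm) · U_{j−i}.
At t = 4.5 h (j=3): Q = (6.8/10)·15.5 + (31.4/10)·21.5 + (8.9/10)·6.8 = 84.1 m³/s.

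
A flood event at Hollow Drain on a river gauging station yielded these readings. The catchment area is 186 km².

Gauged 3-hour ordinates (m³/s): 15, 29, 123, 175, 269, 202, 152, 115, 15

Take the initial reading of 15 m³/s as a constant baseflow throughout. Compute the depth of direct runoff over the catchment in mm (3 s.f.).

Direct runoff: 0.0, 14.0, 108.0, 160.0, 254.0, 187.0, 137.0, 100.0, 0.0 m³/s; ΣQ_DR = 960.0 m³/s.
V = ΣQ_DR · Δt = 960.0 × 10800 s = 1.037 × 10^7 m³.
Over A = 186 km², depth = V / A = 55.7 mm.

d ≈ 55.7 mm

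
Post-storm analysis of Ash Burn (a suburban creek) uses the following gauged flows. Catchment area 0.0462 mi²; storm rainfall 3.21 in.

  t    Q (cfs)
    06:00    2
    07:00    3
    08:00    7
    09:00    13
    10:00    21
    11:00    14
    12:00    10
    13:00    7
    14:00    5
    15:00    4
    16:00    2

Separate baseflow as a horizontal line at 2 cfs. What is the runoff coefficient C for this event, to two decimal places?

C ≈ 0.69

ΣQ_DR = 66.00 cfs; V = ΣQ_DR·Δt = 2.376 × 10^5 ft³.
Runoff depth d = V / A = 2.214 in.
C = d / P = 2.214 / 3.21 = 0.69.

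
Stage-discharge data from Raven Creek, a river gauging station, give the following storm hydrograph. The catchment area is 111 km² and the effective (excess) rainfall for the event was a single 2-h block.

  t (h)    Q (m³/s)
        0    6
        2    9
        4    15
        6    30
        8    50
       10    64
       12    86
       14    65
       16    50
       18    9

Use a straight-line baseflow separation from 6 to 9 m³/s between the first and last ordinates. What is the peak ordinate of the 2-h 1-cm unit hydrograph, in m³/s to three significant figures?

Direct runoff: 0.00, 2.67, 8.33, 23.00, 42.67, 56.33, 78.00, 56.67, 41.33, 0.00 m³/s; ΣQ_DR = 309.0 m³/s, peak = 78.00 m³/s.
Runoff depth d = ΣQ_DR·Δt / A = 309.0 × 7200 / (111 km²) = 20.04 mm.
The 1-cm UH is the DRH scaled by (10 mm)/d, so U_p = 78.00 × 10/20.04 = 38.9 m³/s.

U_p ≈ 38.9 m³/s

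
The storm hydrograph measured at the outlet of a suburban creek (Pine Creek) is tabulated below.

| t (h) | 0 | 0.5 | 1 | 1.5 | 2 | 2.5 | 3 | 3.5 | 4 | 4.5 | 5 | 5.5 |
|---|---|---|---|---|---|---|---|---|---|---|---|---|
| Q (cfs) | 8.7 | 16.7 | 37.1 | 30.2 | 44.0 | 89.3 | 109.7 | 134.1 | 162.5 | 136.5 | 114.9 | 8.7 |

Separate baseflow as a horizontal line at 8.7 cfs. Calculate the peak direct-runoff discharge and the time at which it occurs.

Subtracting baseflow gives direct-runoff ordinates: 0.0, 8.0, 28.4, 21.5, 35.3, 80.6, 101.0, 125.4, 153.8, 127.8, 106.2, 0.0 cfs.
The maximum is 153.8 cfs, occurring at the reading for t = 4 h.

Q_p = 153.8 cfs at t = 4 h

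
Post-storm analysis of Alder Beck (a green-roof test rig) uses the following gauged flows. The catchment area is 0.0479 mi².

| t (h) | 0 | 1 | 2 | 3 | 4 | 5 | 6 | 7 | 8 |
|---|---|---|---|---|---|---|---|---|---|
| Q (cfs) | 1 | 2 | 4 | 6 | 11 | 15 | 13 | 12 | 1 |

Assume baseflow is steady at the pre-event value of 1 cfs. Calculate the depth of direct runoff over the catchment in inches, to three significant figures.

d ≈ 1.81 in

Direct runoff: 0.0, 1.0, 3.0, 5.0, 10.0, 14.0, 12.0, 11.0, 0.0 cfs; ΣQ_DR = 56.00 cfs.
V = ΣQ_DR · Δt = 56.00 × 3600 s = 2.016 × 10^5 ft³.
Over A = 0.0479 mi², depth = V / A = 1.81 in.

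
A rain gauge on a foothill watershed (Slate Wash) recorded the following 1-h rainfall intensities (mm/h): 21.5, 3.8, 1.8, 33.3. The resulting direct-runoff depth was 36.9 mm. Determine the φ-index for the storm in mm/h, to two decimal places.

φ ≈ 8.95 mm/h

Only the 2 blocks with intensity above φ contribute runoff: 21.5, 33.3 mm/h.
Σ(I−φ)·Δt = d  ⇒  (21.5+33.3 − 2φ)·1 = 36.9
φ = (54.80 − 36.9/1) / 2 = 8.95 mm/h.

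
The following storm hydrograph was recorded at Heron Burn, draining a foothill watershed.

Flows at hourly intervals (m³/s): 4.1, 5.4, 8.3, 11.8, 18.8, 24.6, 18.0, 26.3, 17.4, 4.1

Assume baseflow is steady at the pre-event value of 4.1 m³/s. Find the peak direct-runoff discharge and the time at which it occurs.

Q_p = 22.2 m³/s at t = 7 h

Subtracting baseflow gives direct-runoff ordinates: 0.0, 1.3, 4.2, 7.7, 14.7, 20.5, 13.9, 22.2, 13.3, 0.0 m³/s.
The maximum is 22.2 m³/s, occurring at the reading for t = 7 h.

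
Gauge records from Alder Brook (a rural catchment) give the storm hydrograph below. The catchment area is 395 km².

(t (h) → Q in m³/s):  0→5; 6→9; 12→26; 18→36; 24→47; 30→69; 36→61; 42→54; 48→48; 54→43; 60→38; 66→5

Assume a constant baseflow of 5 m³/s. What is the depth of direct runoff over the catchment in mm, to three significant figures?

d ≈ 20.8 mm

Direct runoff: 0.0, 4.0, 21.0, 31.0, 42.0, 64.0, 56.0, 49.0, 43.0, 38.0, 33.0, 0.0 m³/s; ΣQ_DR = 381.0 m³/s.
V = ΣQ_DR · Δt = 381.0 × 21600 s = 8.230 × 10^6 m³.
Over A = 395 km², depth = V / A = 20.8 mm.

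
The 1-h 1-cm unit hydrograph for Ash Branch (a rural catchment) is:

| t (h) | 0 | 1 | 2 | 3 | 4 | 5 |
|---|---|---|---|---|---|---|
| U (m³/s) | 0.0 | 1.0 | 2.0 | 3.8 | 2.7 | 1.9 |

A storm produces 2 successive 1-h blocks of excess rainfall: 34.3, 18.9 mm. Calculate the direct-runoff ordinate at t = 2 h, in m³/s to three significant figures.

By discrete convolution, Q_j = Σ (P_i / 10 mm) · U_{j−i}.
At t = 2 h (j=2): Q = (34.3/10)·2.0 + (18.9/10)·1.0 = 8.75 m³/s.

Q ≈ 8.75 m³/s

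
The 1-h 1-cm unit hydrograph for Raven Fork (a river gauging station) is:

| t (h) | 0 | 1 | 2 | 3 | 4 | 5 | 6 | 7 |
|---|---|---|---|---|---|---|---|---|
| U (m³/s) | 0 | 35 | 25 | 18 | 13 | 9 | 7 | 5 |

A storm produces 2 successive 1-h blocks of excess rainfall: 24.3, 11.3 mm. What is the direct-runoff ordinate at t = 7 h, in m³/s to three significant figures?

By discrete convolution, Q_j = Σ (P_i / 10 mm) · U_{j−i}.
At t = 7 h (j=7): Q = (24.3/10)·5 + (11.3/10)·7 = 20.1 m³/s.

Q ≈ 20.1 m³/s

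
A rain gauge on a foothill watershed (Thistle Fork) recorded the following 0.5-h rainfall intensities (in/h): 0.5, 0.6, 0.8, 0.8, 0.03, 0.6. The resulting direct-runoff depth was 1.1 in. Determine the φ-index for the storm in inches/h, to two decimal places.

Only the 5 blocks with intensity above φ contribute runoff: 0.5, 0.6, 0.8, 0.8, 0.6 in/h.
Σ(I−φ)·Δt = d  ⇒  (0.5+0.6+0.8+0.8+0.6 − 5φ)·0.5 = 1.1
φ = (3.300 − 1.1/0.5) / 5 = 0.22 in/h.

φ ≈ 0.22 in/h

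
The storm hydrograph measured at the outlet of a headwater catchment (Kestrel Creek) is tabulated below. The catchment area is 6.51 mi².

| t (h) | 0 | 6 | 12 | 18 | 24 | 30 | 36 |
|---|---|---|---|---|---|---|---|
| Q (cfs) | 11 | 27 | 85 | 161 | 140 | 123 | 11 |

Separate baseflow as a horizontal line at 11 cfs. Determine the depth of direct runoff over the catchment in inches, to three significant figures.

d ≈ 0.687 in

Direct runoff: 0.0, 16.0, 74.0, 150.0, 129.0, 112.0, 0.0 cfs; ΣQ_DR = 481.0 cfs.
V = ΣQ_DR · Δt = 481.0 × 21600 s = 1.039 × 10^7 ft³.
Over A = 6.51 mi², depth = V / A = 0.687 in.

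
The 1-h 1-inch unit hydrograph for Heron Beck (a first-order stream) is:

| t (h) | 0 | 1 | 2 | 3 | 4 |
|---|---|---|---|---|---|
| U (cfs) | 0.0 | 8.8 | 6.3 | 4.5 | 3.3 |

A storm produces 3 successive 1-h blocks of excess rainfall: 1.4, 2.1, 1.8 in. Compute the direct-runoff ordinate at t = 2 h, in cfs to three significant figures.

By discrete convolution, Q_j = Σ (P_i / 1 in) · U_{j−i}.
At t = 2 h (j=2): Q = (1.4/1)·6.3 + (2.1/1)·8.8 + (1.8/1)·0.0 = 27.3 cfs.

Q ≈ 27.3 cfs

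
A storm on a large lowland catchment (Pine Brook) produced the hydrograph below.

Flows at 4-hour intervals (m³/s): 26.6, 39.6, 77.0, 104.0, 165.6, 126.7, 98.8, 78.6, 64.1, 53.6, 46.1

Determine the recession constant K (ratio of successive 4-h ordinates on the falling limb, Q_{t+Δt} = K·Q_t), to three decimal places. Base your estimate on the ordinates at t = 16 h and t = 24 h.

K ≈ 0.772

Using the recession-limb readings at t = 16 h and t = 24 h: Q falls from 165.6 to 98.8 m³/s over 2 intervals.
K = (Q₂/Q₁)^(1/2) = (98.8/165.6)^(1/2) = 0.772.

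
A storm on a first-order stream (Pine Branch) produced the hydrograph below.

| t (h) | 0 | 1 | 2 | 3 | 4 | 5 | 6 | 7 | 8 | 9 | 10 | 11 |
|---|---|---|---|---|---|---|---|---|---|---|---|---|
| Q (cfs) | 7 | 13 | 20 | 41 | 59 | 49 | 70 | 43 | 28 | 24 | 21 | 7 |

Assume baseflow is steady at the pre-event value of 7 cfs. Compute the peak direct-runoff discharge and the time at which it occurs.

Subtracting baseflow gives direct-runoff ordinates: 0.0, 6.0, 13.0, 34.0, 52.0, 42.0, 63.0, 36.0, 21.0, 17.0, 14.0, 0.0 cfs.
The maximum is 63.0 cfs, occurring at the reading for t = 6 h.

Q_p = 63.0 cfs at t = 6 h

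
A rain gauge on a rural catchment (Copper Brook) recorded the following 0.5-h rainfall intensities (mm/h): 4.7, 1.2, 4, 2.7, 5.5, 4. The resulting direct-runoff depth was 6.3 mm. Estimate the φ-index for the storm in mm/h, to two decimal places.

φ ≈ 1.66 mm/h

Only the 5 blocks with intensity above φ contribute runoff: 4.7, 4, 2.7, 5.5, 4 mm/h.
Σ(I−φ)·Δt = d  ⇒  (4.7+4+2.7+5.5+4 − 5φ)·0.5 = 6.3
φ = (20.90 − 6.3/0.5) / 5 = 1.66 mm/h.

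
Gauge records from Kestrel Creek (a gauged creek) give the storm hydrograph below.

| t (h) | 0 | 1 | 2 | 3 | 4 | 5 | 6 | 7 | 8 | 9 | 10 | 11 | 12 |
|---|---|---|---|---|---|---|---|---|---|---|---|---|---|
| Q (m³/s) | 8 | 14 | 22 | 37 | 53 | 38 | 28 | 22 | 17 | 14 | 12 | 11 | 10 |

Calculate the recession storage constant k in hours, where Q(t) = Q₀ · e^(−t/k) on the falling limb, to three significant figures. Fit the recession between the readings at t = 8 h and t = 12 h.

k ≈ 7.54 h

On the falling limb, Q drops from 17 to 10 m³/s between t = 8 h and t = 12 h (Δt = 4 h).
k = −Δt / ln(Q₂/Q₁) = −4 / ln(10/17) = 7.54 h.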